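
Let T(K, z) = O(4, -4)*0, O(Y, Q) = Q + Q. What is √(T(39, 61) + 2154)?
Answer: √2154 ≈ 46.411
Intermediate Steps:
O(Y, Q) = 2*Q
T(K, z) = 0 (T(K, z) = (2*(-4))*0 = -8*0 = 0)
√(T(39, 61) + 2154) = √(0 + 2154) = √2154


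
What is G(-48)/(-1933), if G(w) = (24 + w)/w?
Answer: -1/3866 ≈ -0.00025867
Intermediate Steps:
G(w) = (24 + w)/w
G(-48)/(-1933) = ((24 - 48)/(-48))/(-1933) = -1/48*(-24)*(-1/1933) = (½)*(-1/1933) = -1/3866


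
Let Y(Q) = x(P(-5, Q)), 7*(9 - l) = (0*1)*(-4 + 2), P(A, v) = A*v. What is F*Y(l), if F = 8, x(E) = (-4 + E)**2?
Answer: 19208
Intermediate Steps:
l = 9 (l = 9 - 0*1*(-4 + 2)/7 = 9 - 0*(-2) = 9 - 1/7*0 = 9 + 0 = 9)
Y(Q) = (-4 - 5*Q)**2
F*Y(l) = 8*(4 + 5*9)**2 = 8*(4 + 45)**2 = 8*49**2 = 8*2401 = 19208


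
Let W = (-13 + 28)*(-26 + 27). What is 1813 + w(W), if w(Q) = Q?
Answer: 1828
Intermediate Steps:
W = 15 (W = 15*1 = 15)
1813 + w(W) = 1813 + 15 = 1828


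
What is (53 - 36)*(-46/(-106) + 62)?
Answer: 56253/53 ≈ 1061.4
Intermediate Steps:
(53 - 36)*(-46/(-106) + 62) = 17*(-46*(-1/106) + 62) = 17*(23/53 + 62) = 17*(3309/53) = 56253/53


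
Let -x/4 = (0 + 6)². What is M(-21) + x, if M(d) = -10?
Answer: -154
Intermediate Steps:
x = -144 (x = -4*(0 + 6)² = -4*6² = -4*36 = -144)
M(-21) + x = -10 - 144 = -154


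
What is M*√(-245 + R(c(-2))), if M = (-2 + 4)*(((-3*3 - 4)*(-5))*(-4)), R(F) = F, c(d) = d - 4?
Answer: -520*I*√251 ≈ -8238.3*I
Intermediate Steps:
c(d) = -4 + d
M = -520 (M = 2*(((-9 - 4)*(-5))*(-4)) = 2*(-13*(-5)*(-4)) = 2*(65*(-4)) = 2*(-260) = -520)
M*√(-245 + R(c(-2))) = -520*√(-245 + (-4 - 2)) = -520*√(-245 - 6) = -520*I*√251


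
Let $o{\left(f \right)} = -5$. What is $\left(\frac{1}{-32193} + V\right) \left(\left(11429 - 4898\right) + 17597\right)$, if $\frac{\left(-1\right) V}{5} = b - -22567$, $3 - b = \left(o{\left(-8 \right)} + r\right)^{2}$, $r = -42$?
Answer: $- \frac{79077309054848}{32193} \approx -2.4564 \cdot 10^{9}$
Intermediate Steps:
$b = -2206$ ($b = 3 - \left(-5 - 42\right)^{2} = 3 - \left(-47\right)^{2} = 3 - 2209 = -2206$)
$V = -101805$ ($V = - 5 \left(-2206 - -22567\right) = - 5 \left(-2206 + 22567\right) = \left(-5\right) 20361 = -101805$)
$\left(\frac{1}{-32193} + V\right) \left(\left(11429 - 4898\right) + 17597\right) = \left(\frac{1}{-32193} - 101805\right) \left(\left(11429 - 4898\right) + 17597\right) = \left(- \frac{1}{32193} - 101805\right) \left(\left(11429 - 4898\right) + 17597\right) = - \frac{3277408366 \left(6531 + 17597\right)}{32193} = \left(- \frac{3277408366}{32193}\right) 24128 = - \frac{79077309054848}{32193}$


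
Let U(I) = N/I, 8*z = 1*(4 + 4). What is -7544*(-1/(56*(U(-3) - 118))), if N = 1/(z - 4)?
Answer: -8487/7427 ≈ -1.1427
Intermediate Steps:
z = 1 (z = (1*(4 + 4))/8 = (1*8)/8 = (1/8)*8 = 1)
N = -1/3 (N = 1/(1 - 4) = 1/(-3) = -1/3 ≈ -0.33333)
U(I) = -1/(3*I)
-7544*(-1/(56*(U(-3) - 118))) = -7544*(-1/(56*(-1/3/(-3) - 118))) = -7544*(-1/(56*(-1/3*(-1/3) - 118))) = -7544*(-1/(56*(1/9 - 118))) = -7544/((-1061/9*(-56))) = -7544/59416/9 = -7544*9/59416 = -8487/7427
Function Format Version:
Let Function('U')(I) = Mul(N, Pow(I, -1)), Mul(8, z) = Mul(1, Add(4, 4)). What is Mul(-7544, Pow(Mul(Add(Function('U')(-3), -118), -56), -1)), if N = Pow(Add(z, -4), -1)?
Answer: Rational(-8487, 7427) ≈ -1.1427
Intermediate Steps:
z = 1 (z = Mul(Rational(1, 8), Mul(1, Add(4, 4))) = Mul(Rational(1, 8), Mul(1, 8)) = Mul(Rational(1, 8), 8) = 1)
N = Rational(-1, 3) (N = Pow(Add(1, -4), -1) = Pow(-3, -1) = Rational(-1, 3) ≈ -0.33333)
Function('U')(I) = Mul(Rational(-1, 3), Pow(I, -1))
Mul(-7544, Pow(Mul(Add(Function('U')(-3), -118), -56), -1)) = Mul(-7544, Pow(Mul(Add(Mul(Rational(-1, 3), Pow(-3, -1)), -118), -56), -1)) = Mul(-7544, Pow(Mul(Add(Mul(Rational(-1, 3), Rational(-1, 3)), -118), -56), -1)) = Mul(-7544, Pow(Mul(Add(Rational(1, 9), -118), -56), -1)) = Mul(-7544, Pow(Mul(Rational(-1061, 9), -56), -1)) = Mul(-7544, Pow(Rational(59416, 9), -1)) = Mul(-7544, Rational(9, 59416)) = Rational(-8487, 7427)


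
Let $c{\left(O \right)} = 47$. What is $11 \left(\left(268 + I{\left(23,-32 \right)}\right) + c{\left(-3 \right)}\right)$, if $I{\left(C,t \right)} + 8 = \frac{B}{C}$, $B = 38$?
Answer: $\frac{78089}{23} \approx 3395.2$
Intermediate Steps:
$I{\left(C,t \right)} = -8 + \frac{38}{C}$
$11 \left(\left(268 + I{\left(23,-32 \right)}\right) + c{\left(-3 \right)}\right) = 11 \left(\left(268 - \left(8 - \frac{38}{23}\right)\right) + 47\right) = 11 \left(\left(268 + \left(-8 + 38 \cdot \frac{1}{23}\right)\right) + 47\right) = 11 \left(\left(268 + \left(-8 + \frac{38}{23}\right)\right) + 47\right) = 11 \left(\left(268 - \frac{146}{23}\right) + 47\right) = 11 \left(\frac{6018}{23} + 47\right) = 11 \cdot \frac{7099}{23} = \frac{78089}{23}$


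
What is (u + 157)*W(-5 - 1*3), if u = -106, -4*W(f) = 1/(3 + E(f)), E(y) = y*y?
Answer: -51/268 ≈ -0.19030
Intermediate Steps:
E(y) = y**2
W(f) = -1/(4*(3 + f**2))
(u + 157)*W(-5 - 1*3) = (-106 + 157)*(-1/(12 + 4*(-5 - 1*3)**2)) = 51*(-1/(12 + 4*(-5 - 3)**2)) = 51*(-1/(12 + 4*(-8)**2)) = 51*(-1/(12 + 4*64)) = 51*(-1/(12 + 256)) = 51*(-1/268) = -51/268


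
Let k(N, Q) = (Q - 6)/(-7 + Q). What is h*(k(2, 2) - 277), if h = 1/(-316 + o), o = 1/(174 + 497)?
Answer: 926651/1060175 ≈ 0.87405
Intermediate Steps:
k(N, Q) = (-6 + Q)/(-7 + Q)
o = 1/671 ≈ 0.0014903
h = -671/212035 (h = 1/(-316 + 1/671) = 1/(-212035/671) = -671/212035 ≈ -0.0031646)
h*(k(2, 2) - 277) = -671*((-6 + 2)/(-7 + 2) - 277)/212035 = -671*(-4/(-5) - 277)/212035 = -671*(-⅕*(-4) - 277)/212035 = -671*(⅘ - 277)/212035 = -671/212035*(-1381/5) = 926651/1060175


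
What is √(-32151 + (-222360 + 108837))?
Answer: 3*I*√16186 ≈ 381.67*I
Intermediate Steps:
√(-32151 + (-222360 + 108837)) = √(-32151 - 113523) = √(-145674) = 3*I*√16186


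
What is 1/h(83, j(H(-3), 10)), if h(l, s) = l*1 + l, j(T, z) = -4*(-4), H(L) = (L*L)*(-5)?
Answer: 1/166 ≈ 0.0060241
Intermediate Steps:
H(L) = -5*L² (H(L) = L²*(-5) = -5*L²)
j(T, z) = 16
h(l, s) = 2*l (h(l, s) = l + l = 2*l)
1/h(83, j(H(-3), 10)) = 1/(2*83) = 1/166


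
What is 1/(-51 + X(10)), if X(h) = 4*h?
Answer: -1/11 ≈ -0.090909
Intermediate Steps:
1/(-51 + X(10)) = 1/(-51 + 4*10) = 1/(-51 + 40) = 1/(-11) = -1/11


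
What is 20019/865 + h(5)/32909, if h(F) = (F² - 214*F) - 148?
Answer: 657773326/28466285 ≈ 23.107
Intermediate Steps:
h(F) = -148 + F² - 214*F
20019/865 + h(5)/32909 = 20019/865 + (-148 + 5² - 214*5)/32909 = 20019*(1/865) + (-148 + 25 - 1070)*(1/32909) = 20019/865 - 1193*1/32909 = 20019/865 - 1193/32909 = 657773326/28466285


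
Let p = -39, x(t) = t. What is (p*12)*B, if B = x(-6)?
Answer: 2808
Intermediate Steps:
B = -6
(p*12)*B = -39*12*(-6) = -468*(-6) = 2808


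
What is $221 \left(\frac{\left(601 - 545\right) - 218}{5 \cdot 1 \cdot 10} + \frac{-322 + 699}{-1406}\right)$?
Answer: $- \frac{27251731}{35150} \approx -775.3$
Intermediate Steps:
$221 \left(\frac{\left(601 - 545\right) - 218}{5 \cdot 1 \cdot 10} + \frac{-322 + 699}{-1406}\right) = 221 \left(\frac{56 - 218}{5 \cdot 10} + 377 \left(- \frac{1}{1406}\right)\right) = 221 \left(- \frac{162}{50} - \frac{377}{1406}\right) = 221 \left(\left(-162\right) \frac{1}{50} - \frac{377}{1406}\right) = 221 \left(- \frac{81}{25} - \frac{377}{1406}\right) = 221 \left(- \frac{123311}{35150}\right) = - \frac{27251731}{35150}$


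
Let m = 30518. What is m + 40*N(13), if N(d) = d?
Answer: 31038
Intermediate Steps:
m + 40*N(13) = 30518 + 40*13 = 30518 + 520 = 31038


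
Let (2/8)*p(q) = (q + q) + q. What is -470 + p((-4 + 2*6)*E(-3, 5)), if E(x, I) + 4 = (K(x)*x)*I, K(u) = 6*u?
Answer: 25066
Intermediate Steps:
E(x, I) = -4 + 6*I*x² (E(x, I) = -4 + ((6*x)*x)*I = -4 + (6*x²)*I = -4 + 6*I*x²)
p(q) = 12*q (p(q) = 4*((q + q) + q) = 4*(2*q + q) = 4*(3*q) = 12*q)
-470 + p((-4 + 2*6)*E(-3, 5)) = -470 + 12*((-4 + 2*6)*(-4 + 6*5*(-3)²)) = -470 + 12*((-4 + 12)*(-4 + 6*5*9)) = -470 + 12*(8*(-4 + 270)) = -470 + 12*(8*266) = -470 + 12*2128 = -470 + 25536 = 25066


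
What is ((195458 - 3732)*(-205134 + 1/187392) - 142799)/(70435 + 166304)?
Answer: -3685032205824905/22181497344 ≈ -1.6613e+5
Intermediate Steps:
((195458 - 3732)*(-205134 + 1/187392) - 142799)/(70435 + 166304) = (191726*(-205134 + 1/187392) - 142799)/236739 = (191726*(-38440470527/187392) - 142799)*(1/236739) = (-3685018826129801/93696 - 142799)*(1/236739) = -3685032205824905/93696*1/236739 = -3685032205824905/22181497344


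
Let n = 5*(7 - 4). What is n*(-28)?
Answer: -420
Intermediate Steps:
n = 15 (n = 5*3 = 15)
n*(-28) = 15*(-28) = -420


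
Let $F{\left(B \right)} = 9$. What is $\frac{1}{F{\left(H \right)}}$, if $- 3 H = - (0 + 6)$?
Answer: $\frac{1}{9} \approx 0.11111$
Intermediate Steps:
$H = 2$ ($H = - \frac{\left(-1\right) \left(0 + 6\right)}{3} = - \frac{\left(-1\right) 6}{3} = \left(- \frac{1}{3}\right) \left(-6\right) = 2$)
$\frac{1}{F{\left(H \right)}} = \frac{1}{9}$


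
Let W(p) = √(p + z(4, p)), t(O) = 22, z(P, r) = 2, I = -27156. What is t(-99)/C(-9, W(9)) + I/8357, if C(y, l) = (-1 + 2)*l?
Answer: -27156/8357 + 2*√11 ≈ 3.3838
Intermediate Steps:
W(p) = √(2 + p) (W(p) = √(p + 2) = √(2 + p))
C(y, l) = l (C(y, l) = 1*l = l)
t(-99)/C(-9, W(9)) + I/8357 = 22/(√(2 + 9)) - 27156/8357 = 22/(√11) - 27156*1/8357 = 22*(√11/11) - 27156/8357 = 2*√11 - 27156/8357 = -27156/8357 + 2*√11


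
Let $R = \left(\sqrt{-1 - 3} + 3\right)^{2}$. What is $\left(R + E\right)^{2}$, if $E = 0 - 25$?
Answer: $256 - 480 i \approx 256.0 - 480.0 i$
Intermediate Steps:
$E = -25$ ($E = 0 - 25 = -25$)
$R = \left(3 + 2 i\right)^{2}$ ($R = \left(\sqrt{-4} + 3\right)^{2} = \left(2 i + 3\right)^{2} = \left(3 + 2 i\right)^{2} \approx 5.0 + 12.0 i$)
$\left(R + E\right)^{2} = \left(\left(5 + 12 i\right) - 25\right)^{2} = \left(-20 + 12 i\right)^{2}$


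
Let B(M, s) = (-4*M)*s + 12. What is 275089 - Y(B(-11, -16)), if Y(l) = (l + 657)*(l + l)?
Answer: 226649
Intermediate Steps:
B(M, s) = 12 - 4*M*s (B(M, s) = -4*M*s + 12 = 12 - 4*M*s)
Y(l) = 2*l*(657 + l) (Y(l) = (657 + l)*(2*l) = 2*l*(657 + l))
275089 - Y(B(-11, -16)) = 275089 - 2*(12 - 4*(-11)*(-16))*(657 + (12 - 4*(-11)*(-16))) = 275089 - 2*(12 - 704)*(657 + (12 - 704)) = 275089 - 2*(-692)*(657 - 692) = 275089 - 2*(-692)*(-35) = 275089 - 1*48440 = 275089 - 48440 = 226649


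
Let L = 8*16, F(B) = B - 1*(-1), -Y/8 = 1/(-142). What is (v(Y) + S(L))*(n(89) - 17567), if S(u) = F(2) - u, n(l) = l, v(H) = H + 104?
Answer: 25989786/71 ≈ 3.6605e+5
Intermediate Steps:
Y = 4/71 (Y = -8/(-142) = -8*(-1/142) = 4/71 ≈ 0.056338)
v(H) = 104 + H
F(B) = 1 + B (F(B) = B + 1 = 1 + B)
L = 128
S(u) = 3 - u (S(u) = (1 + 2) - u = 3 - u)
(v(Y) + S(L))*(n(89) - 17567) = ((104 + 4/71) + (3 - 1*128))*(89 - 17567) = (7388/71 + (3 - 128))*(-17478) = (7388/71 - 125)*(-17478) = -1487/71*(-17478) = 25989786/71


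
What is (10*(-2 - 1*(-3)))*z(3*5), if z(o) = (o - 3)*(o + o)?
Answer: 3600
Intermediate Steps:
z(o) = 2*o*(-3 + o) (z(o) = (-3 + o)*(2*o) = 2*o*(-3 + o))
(10*(-2 - 1*(-3)))*z(3*5) = (10*(-2 - 1*(-3)))*(2*(3*5)*(-3 + 3*5)) = (10*(-2 + 3))*(2*15*(-3 + 15)) = (10*1)*(2*15*12) = 10*360 = 3600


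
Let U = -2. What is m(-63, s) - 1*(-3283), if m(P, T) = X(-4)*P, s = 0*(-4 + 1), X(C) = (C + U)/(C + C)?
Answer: 12943/4 ≈ 3235.8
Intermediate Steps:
X(C) = (-2 + C)/(2*C) (X(C) = (C - 2)/(C + C) = (-2 + C)/((2*C)) = (-2 + C)*(1/(2*C)) = (-2 + C)/(2*C))
s = 0 (s = 0*(-3) = 0)
m(P, T) = 3*P/4 (m(P, T) = ((1/2)*(-2 - 4)/(-4))*P = ((1/2)*(-1/4)*(-6))*P = 3*P/4)
m(-63, s) - 1*(-3283) = (3/4)*(-63) - 1*(-3283) = -189/4 + 3283 = 12943/4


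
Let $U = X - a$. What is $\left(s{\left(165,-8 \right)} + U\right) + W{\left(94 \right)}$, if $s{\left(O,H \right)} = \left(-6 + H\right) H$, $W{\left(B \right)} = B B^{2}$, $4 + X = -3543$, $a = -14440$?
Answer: $841589$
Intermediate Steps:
$X = -3547$ ($X = -4 - 3543 = -3547$)
$U = 10893$ ($U = -3547 - -14440 = -3547 + 14440 = 10893$)
$W{\left(B \right)} = B^{3}$
$s{\left(O,H \right)} = H \left(-6 + H\right)$
$\left(s{\left(165,-8 \right)} + U\right) + W{\left(94 \right)} = \left(- 8 \left(-6 - 8\right) + 10893\right) + 94^{3} = \left(\left(-8\right) \left(-14\right) + 10893\right) + 830584 = \left(112 + 10893\right) + 830584 = 11005 + 830584 = 841589$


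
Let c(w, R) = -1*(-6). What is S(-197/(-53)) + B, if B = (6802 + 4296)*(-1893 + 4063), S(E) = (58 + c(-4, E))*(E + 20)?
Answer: 1276461428/53 ≈ 2.4084e+7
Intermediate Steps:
c(w, R) = 6
S(E) = 1280 + 64*E (S(E) = (58 + 6)*(E + 20) = 64*(20 + E) = 1280 + 64*E)
B = 24082660 (B = 11098*2170 = 24082660)
S(-197/(-53)) + B = (1280 + 64*(-197/(-53))) + 24082660 = (1280 + 64*(-197*(-1/53))) + 24082660 = (1280 + 64*(197/53)) + 24082660 = (1280 + 12608/53) + 24082660 = 80448/53 + 24082660 = 1276461428/53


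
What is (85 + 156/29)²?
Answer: 6869641/841 ≈ 8168.4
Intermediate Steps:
(85 + 156/29)² = (2621/29)² = 6869641/841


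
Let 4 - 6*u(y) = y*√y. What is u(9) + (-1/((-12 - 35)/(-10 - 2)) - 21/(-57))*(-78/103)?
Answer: -2162785/551874 ≈ -3.9190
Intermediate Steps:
u(y) = ⅔ - y^(3/2)/6 (u(y) = ⅔ - y*√y/6 = ⅔ - y^(3/2)/6)
u(9) + (-1/((-12 - 35)/(-10 - 2)) - 21/(-57))*(-78/103) = (⅔ - 9^(3/2)/6) + (-1/((-12 - 35)/(-10 - 2)) - 21/(-57))*(-78/103) = (⅔ - ⅙*27) + (-1/((-47/(-12))) - 21*(-1/57))*(-78*1/103) = (⅔ - 9/2) + (-1/((-47*(-1/12))) + 7/19)*(-78/103) = -23/6 + (-1/47/12 + 7/19)*(-78/103) = -23/6 + (-1*12/47 + 7/19)*(-78/103) = -23/6 + (-12/47 + 7/19)*(-78/103) = -23/6 + (101/893)*(-78/103) = -23/6 - 7878/91979 = -2162785/551874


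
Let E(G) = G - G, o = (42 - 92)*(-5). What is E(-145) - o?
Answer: -250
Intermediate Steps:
o = 250 (o = -50*(-5) = 250)
E(G) = 0
E(-145) - o = 0 - 1*250 = 0 - 250 = -250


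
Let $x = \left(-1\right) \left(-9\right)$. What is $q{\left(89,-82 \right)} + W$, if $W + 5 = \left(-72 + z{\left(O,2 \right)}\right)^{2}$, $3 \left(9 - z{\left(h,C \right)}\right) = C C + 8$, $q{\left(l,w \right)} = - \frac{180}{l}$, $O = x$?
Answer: $\frac{398896}{89} \approx 4482.0$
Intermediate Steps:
$x = 9$
$O = 9$
$z{\left(h,C \right)} = \frac{19}{3} - \frac{C^{2}}{3}$ ($z{\left(h,C \right)} = 9 - \frac{C C + 8}{3} = 9 - \frac{C^{2} + 8}{3} = 9 - \frac{8 + C^{2}}{3} = 9 - \left(\frac{8}{3} + \frac{C^{2}}{3}\right) = \frac{19}{3} - \frac{C^{2}}{3}$)
$W = 4484$ ($W = -5 + \left(-72 + \left(\frac{19}{3} - \frac{2^{2}}{3}\right)\right)^{2} = -5 + \left(-72 + \left(\frac{19}{3} - \frac{4}{3}\right)\right)^{2} = -5 + \left(-72 + 5\right)^{2} = -5 + \left(-67\right)^{2} = -5 + 4489 = 4484$)
$q{\left(89,-82 \right)} + W = - \frac{180}{89} + 4484 = \frac{398896}{89}$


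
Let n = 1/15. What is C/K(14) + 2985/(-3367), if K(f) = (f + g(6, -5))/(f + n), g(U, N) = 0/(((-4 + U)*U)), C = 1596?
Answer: 26981681/16835 ≈ 1602.7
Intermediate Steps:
g(U, N) = 0 (g(U, N) = 0/((U*(-4 + U))) = 0*(1/(U*(-4 + U))) = 0)
n = 1/15 ≈ 0.066667
K(f) = f/(1/15 + f) (K(f) = (f + 0)/(f + 1/15) = f/(1/15 + f))
C/K(14) + 2985/(-3367) = 1596/((15*14/(1 + 15*14))) + 2985/(-3367) = 1596/((15*14/(1 + 210))) + 2985*(-1/3367) = 1596/((15*14/211)) - 2985/3367 = 1596/((15*14*(1/211))) - 2985/3367 = 1596/(210/211) - 2985/3367 = 1596*(211/210) - 2985/3367 = 8018/5 - 2985/3367 = 26981681/16835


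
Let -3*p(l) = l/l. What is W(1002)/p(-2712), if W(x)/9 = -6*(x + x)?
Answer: 324648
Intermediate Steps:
W(x) = -108*x (W(x) = 9*(-6*(x + x)) = 9*(-12*x) = -108*x)
p(l) = -1/3 (p(l) = -l/(3*l) = -1/3*1 = -1/3)
W(1002)/p(-2712) = (-108*1002)/(-1/3) = -108216*(-3) = 324648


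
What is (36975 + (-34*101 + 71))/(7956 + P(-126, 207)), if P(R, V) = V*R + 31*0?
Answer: -5602/3021 ≈ -1.8544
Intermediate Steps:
P(R, V) = R*V (P(R, V) = R*V + 0 = R*V)
(36975 + (-34*101 + 71))/(7956 + P(-126, 207)) = (36975 + (-34*101 + 71))/(7956 - 126*207) = (36975 + (-3434 + 71))/(7956 - 26082) = (36975 - 3363)/(-18126) = 33612*(-1/18126) = -5602/3021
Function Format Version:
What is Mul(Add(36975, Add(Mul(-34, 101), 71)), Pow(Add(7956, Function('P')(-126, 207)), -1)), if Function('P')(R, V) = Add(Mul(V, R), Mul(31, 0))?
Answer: Rational(-5602, 3021) ≈ -1.8544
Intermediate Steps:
Function('P')(R, V) = Mul(R, V) (Function('P')(R, V) = Add(Mul(R, V), 0) = Mul(R, V))
Mul(Add(36975, Add(Mul(-34, 101), 71)), Pow(Add(7956, Function('P')(-126, 207)), -1)) = Mul(Add(36975, Add(Mul(-34, 101), 71)), Pow(Add(7956, Mul(-126, 207)), -1)) = Mul(Add(36975, Add(-3434, 71)), Pow(Add(7956, -26082), -1)) = Mul(Add(36975, -3363), Pow(-18126, -1)) = Mul(33612, Rational(-1, 18126)) = Rational(-5602, 3021)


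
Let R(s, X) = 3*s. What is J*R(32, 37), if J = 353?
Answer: 33888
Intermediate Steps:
J*R(32, 37) = 353*(3*32) = 353*96 = 33888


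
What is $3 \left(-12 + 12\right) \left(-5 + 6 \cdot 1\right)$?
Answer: $0$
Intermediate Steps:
$3 \left(-12 + 12\right) \left(-5 + 6 \cdot 1\right) = 3 \cdot 0 \left(-5 + 6\right) = 3 \cdot 0 \cdot 1 = 3 \cdot 0 = 0$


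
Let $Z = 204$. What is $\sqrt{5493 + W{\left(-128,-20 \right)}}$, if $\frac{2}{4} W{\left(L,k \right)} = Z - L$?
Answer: $\sqrt{6157} \approx 78.467$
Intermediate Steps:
$W{\left(L,k \right)} = 408 - 2 L$ ($W{\left(L,k \right)} = 2 \left(204 - L\right) = 408 - 2 L$)
$\sqrt{5493 + W{\left(-128,-20 \right)}} = \sqrt{5493 + \left(408 - -256\right)} = \sqrt{5493 + \left(408 + 256\right)} = \sqrt{5493 + 664} = \sqrt{6157}$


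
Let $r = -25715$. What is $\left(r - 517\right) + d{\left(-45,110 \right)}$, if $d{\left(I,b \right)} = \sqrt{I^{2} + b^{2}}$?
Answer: $-26232 + 5 \sqrt{565} \approx -26113.0$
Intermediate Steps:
$\left(r - 517\right) + d{\left(-45,110 \right)} = \left(-25715 - 517\right) + \sqrt{\left(-45\right)^{2} + 110^{2}} = -26232 + \sqrt{2025 + 12100} = -26232 + \sqrt{14125} = -26232 + 5 \sqrt{565}$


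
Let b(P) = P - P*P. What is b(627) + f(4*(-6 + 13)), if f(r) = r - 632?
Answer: -393106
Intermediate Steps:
b(P) = P - P²
f(r) = -632 + r
b(627) + f(4*(-6 + 13)) = 627*(1 - 1*627) + (-632 + 4*(-6 + 13)) = 627*(1 - 627) + (-632 + 4*7) = 627*(-626) + (-632 + 28) = -392502 - 604 = -393106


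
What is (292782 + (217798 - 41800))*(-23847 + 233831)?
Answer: 98436299520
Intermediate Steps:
(292782 + (217798 - 41800))*(-23847 + 233831) = (292782 + 175998)*209984 = 468780*209984 = 98436299520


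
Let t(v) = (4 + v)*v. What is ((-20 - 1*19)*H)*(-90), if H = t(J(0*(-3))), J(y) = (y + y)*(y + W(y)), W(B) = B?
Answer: 0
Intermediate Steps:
J(y) = 4*y**2 (J(y) = (y + y)*(y + y) = (2*y)*(2*y) = 4*y**2)
t(v) = v*(4 + v)
H = 0 (H = (4*(0*(-3))**2)*(4 + 4*(0*(-3))**2) = (4*0**2)*(4 + 4*0**2) = (4*0)*(4 + 4*0) = 0*(4 + 0) = 0*4 = 0)
((-20 - 1*19)*H)*(-90) = ((-20 - 1*19)*0)*(-90) = ((-20 - 19)*0)*(-90) = -39*0*(-90) = 0*(-90) = 0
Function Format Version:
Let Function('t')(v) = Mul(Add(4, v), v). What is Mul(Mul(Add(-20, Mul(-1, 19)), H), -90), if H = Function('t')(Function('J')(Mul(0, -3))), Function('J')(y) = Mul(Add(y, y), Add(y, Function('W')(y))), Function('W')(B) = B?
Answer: 0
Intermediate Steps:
Function('J')(y) = Mul(4, Pow(y, 2)) (Function('J')(y) = Mul(Add(y, y), Add(y, y)) = Mul(Mul(2, y), Mul(2, y)) = Mul(4, Pow(y, 2)))
Function('t')(v) = Mul(v, Add(4, v))
H = 0 (H = Mul(Mul(4, Pow(Mul(0, -3), 2)), Add(4, Mul(4, Pow(Mul(0, -3), 2)))) = Mul(Mul(4, Pow(0, 2)), Add(4, Mul(4, Pow(0, 2)))) = Mul(Mul(4, 0), Add(4, Mul(4, 0))) = Mul(0, Add(4, 0)) = Mul(0, 4) = 0)
Mul(Mul(Add(-20, Mul(-1, 19)), H), -90) = Mul(Mul(Add(-20, Mul(-1, 19)), 0), -90) = Mul(Mul(Add(-20, -19), 0), -90) = Mul(Mul(-39, 0), -90) = Mul(0, -90) = 0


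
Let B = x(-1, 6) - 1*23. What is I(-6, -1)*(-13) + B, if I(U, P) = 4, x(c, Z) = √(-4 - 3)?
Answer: -75 + I*√7 ≈ -75.0 + 2.6458*I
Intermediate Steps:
x(c, Z) = I*√7 (x(c, Z) = √(-7) = I*√7)
B = -23 + I*√7 (B = I*√7 - 1*23 = I*√7 - 23 = -23 + I*√7 ≈ -23.0 + 2.6458*I)
I(-6, -1)*(-13) + B = 4*(-13) + (-23 + I*√7) = -52 + (-23 + I*√7) = -75 + I*√7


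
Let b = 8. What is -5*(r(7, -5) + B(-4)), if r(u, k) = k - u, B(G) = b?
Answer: 20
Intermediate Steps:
B(G) = 8
-5*(r(7, -5) + B(-4)) = -5*((-5 - 1*7) + 8) = -5*((-5 - 7) + 8) = -5*(-12 + 8) = -5*(-4) = 20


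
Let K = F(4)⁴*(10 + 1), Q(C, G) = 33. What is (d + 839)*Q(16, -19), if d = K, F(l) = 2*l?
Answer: 1514535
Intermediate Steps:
K = 45056 (K = (2*4)⁴*(10 + 1) = 8⁴*11 = 4096*11 = 45056)
d = 45056
(d + 839)*Q(16, -19) = (45056 + 839)*33 = 45895*33 = 1514535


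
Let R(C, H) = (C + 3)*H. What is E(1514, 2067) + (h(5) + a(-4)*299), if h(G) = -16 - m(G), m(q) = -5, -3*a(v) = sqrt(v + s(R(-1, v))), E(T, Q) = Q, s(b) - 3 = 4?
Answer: 2056 - 299*sqrt(3)/3 ≈ 1883.4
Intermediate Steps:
R(C, H) = H*(3 + C) (R(C, H) = (3 + C)*H = H*(3 + C))
s(b) = 7 (s(b) = 3 + 4 = 7)
a(v) = -sqrt(7 + v)/3 (a(v) = -sqrt(v + 7)/3 = -sqrt(7 + v)/3)
h(G) = -11 (h(G) = -16 - 1*(-5) = -16 + 5 = -11)
E(1514, 2067) + (h(5) + a(-4)*299) = 2067 + (-11 - sqrt(7 - 4)/3*299) = 2067 + (-11 - sqrt(3)/3*299) = 2067 + (-11 - 299*sqrt(3)/3) = 2056 - 299*sqrt(3)/3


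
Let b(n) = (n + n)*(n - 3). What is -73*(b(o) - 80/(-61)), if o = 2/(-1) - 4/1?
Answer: -486764/61 ≈ -7979.7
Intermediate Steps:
o = -6 (o = 2*(-1) - 4*1 = -2 - 4 = -6)
b(n) = 2*n*(-3 + n) (b(n) = (2*n)*(-3 + n) = 2*n*(-3 + n))
-73*(b(o) - 80/(-61)) = -73*(2*(-6)*(-3 - 6) - 80/(-61)) = -73*(2*(-6)*(-9) - 80*(-1/61)) = -73*(108 + 80/61) = -73*6668/61 = -486764/61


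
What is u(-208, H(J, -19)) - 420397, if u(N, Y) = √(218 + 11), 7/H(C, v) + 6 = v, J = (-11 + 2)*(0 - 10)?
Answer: -420397 + √229 ≈ -4.2038e+5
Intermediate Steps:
J = 90 (J = -9*(-10) = 90)
H(C, v) = 7/(-6 + v)
u(N, Y) = √229
u(-208, H(J, -19)) - 420397 = √229 - 420397 = -420397 + √229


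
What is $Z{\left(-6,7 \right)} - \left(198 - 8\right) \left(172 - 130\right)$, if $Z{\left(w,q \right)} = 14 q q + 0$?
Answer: $-7294$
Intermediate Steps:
$Z{\left(w,q \right)} = 14 q^{2}$ ($Z{\left(w,q \right)} = 14 q^{2} + 0 = 14 q^{2}$)
$Z{\left(-6,7 \right)} - \left(198 - 8\right) \left(172 - 130\right) = 14 \cdot 7^{2} - \left(198 - 8\right) \left(172 - 130\right) = 14 \cdot 49 - 190 \cdot 42 = 686 - 7980 = -7294$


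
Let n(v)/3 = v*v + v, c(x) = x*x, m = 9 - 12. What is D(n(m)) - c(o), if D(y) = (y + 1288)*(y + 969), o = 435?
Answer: 1099797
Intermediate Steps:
m = -3
c(x) = x²
n(v) = 3*v + 3*v² (n(v) = 3*(v*v + v) = 3*(v² + v) = 3*(v + v²) = 3*v + 3*v²)
D(y) = (969 + y)*(1288 + y) (D(y) = (1288 + y)*(969 + y) = (969 + y)*(1288 + y))
D(n(m)) - c(o) = (1248072 + (3*(-3)*(1 - 3))² + 2257*(3*(-3)*(1 - 3))) - 1*435² = (1248072 + (3*(-3)*(-2))² + 2257*(3*(-3)*(-2))) - 1*189225 = (1248072 + 18² + 2257*18) - 189225 = (1248072 + 324 + 40626) - 189225 = 1289022 - 189225 = 1099797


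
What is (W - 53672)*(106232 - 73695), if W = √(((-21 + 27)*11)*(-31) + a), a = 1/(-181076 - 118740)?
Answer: -1746325864 + 32537*I*√45978547792298/149908 ≈ -1.7463e+9 + 1.4717e+6*I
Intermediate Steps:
a = -1/299816 (a = 1/(-299816) = -1/299816 ≈ -3.3354e-6)
W = I*√45978547792298/149908 (W = √(((-21 + 27)*11)*(-31) - 1/299816) = √((6*11)*(-31) - 1/299816) = √(66*(-31) - 1/299816) = √(-2046 - 1/299816) = √(-613423537/299816) = I*√45978547792298/149908 ≈ 45.233*I)
(W - 53672)*(106232 - 73695) = (I*√45978547792298/149908 - 53672)*(106232 - 73695) = (-53672 + I*√45978547792298/149908)*32537 = -1746325864 + 32537*I*√45978547792298/149908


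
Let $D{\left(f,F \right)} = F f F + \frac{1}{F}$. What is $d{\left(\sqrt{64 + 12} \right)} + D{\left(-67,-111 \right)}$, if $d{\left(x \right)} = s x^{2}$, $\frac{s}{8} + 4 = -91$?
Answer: $- \frac{98042638}{111} \approx -8.8327 \cdot 10^{5}$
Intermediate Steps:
$D{\left(f,F \right)} = \frac{1}{F} + f F^{2}$ ($D{\left(f,F \right)} = f F^{2} + \frac{1}{F} = \frac{1}{F} + f F^{2}$)
$s = -760$ ($s = -32 + 8 \left(-91\right) = -32 - 728 = -760$)
$d{\left(x \right)} = - 760 x^{2}$
$d{\left(\sqrt{64 + 12} \right)} + D{\left(-67,-111 \right)} = - 760 \left(\sqrt{64 + 12}\right)^{2} + \frac{1 - 67 \left(-111\right)^{3}}{-111} = - 760 \left(\sqrt{76}\right)^{2} - \frac{1 - -91631277}{111} = - 760 \left(2 \sqrt{19}\right)^{2} - \frac{1 + 91631277}{111} = \left(-760\right) 76 - \frac{91631278}{111} = -57760 - \frac{91631278}{111} = - \frac{98042638}{111}$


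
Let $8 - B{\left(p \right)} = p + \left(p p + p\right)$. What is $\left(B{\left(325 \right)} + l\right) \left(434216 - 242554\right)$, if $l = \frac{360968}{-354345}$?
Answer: $- \frac{7217136315049946}{354345} \approx -2.0368 \cdot 10^{10}$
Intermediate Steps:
$B{\left(p \right)} = 8 - p^{2} - 2 p$ ($B{\left(p \right)} = 8 - \left(p + \left(p p + p\right)\right) = 8 - \left(p + \left(p^{2} + p\right)\right) = 8 - \left(p + \left(p + p^{2}\right)\right) = 8 - \left(p^{2} + 2 p\right) = 8 - p^{2} - 2 p$)
$l = - \frac{360968}{354345}$ ($l = 360968 \left(- \frac{1}{354345}\right) = - \frac{360968}{354345} \approx -1.0187$)
$\left(B{\left(325 \right)} + l\right) \left(434216 - 242554\right) = \left(\left(8 - 325^{2} - 650\right) - \frac{360968}{354345}\right) \left(434216 - 242554\right) = \left(\left(8 - 105625 - 650\right) - \frac{360968}{354345}\right) 191662 = \left(-106267 - \frac{360968}{354345}\right) 191662 = \left(- \frac{37655541083}{354345}\right) 191662 = - \frac{7217136315049946}{354345}$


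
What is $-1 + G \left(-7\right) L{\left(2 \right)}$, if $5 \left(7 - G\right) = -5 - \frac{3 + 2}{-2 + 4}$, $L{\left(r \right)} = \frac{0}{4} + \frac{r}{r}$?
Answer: $- \frac{121}{2} \approx -60.5$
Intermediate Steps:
$L{\left(r \right)} = 1$ ($L{\left(r \right)} = 0 \cdot \frac{1}{4} + 1 = 0 + 1 = 1$)
$G = \frac{17}{2}$ ($G = 7 - \frac{-5 - \frac{3 + 2}{-2 + 4}}{5} = 7 - \frac{-5 - \frac{5}{2}}{5} = 7 - - \frac{3}{2} = 7 + \frac{3}{2} = \frac{17}{2} \approx 8.5$)
$-1 + G \left(-7\right) L{\left(2 \right)} = -1 + \frac{17}{2} \left(-7\right) 1 = -1 - \frac{119}{2} = - \frac{121}{2}$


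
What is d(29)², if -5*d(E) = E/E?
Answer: 1/25 ≈ 0.040000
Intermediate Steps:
d(E) = -⅕ (d(E) = -E/(5*E) = -⅕*1 = -⅕)
d(29)² = (-⅕)² = 1/25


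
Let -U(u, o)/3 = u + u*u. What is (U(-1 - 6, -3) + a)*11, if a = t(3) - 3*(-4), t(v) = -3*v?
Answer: -1353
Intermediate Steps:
a = 3 (a = -3*3 - 3*(-4) = -9 + 12 = 3)
U(u, o) = -3*u - 3*u² (U(u, o) = -3*(u + u*u) = -3*(u + u²) = -3*u - 3*u²)
(U(-1 - 6, -3) + a)*11 = (-3*(-1 - 6)*(1 + (-1 - 6)) + 3)*11 = (-3*(-7)*(1 - 7) + 3)*11 = (-3*(-7)*(-6) + 3)*11 = (-126 + 3)*11 = -123*11 = -1353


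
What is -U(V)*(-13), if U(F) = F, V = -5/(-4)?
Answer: 65/4 ≈ 16.250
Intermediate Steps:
V = 5/4 (V = -¼*(-5) = 5/4 ≈ 1.2500)
-U(V)*(-13) = -1*5/4*(-13) = -5/4*(-13) = 65/4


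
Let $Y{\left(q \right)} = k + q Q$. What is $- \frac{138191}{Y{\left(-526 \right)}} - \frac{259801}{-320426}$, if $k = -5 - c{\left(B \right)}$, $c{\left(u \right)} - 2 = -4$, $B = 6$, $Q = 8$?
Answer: $\frac{45374011377}{1349313886} \approx 33.627$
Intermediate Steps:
$c{\left(u \right)} = -2$ ($c{\left(u \right)} = 2 - 4 = -2$)
$k = -3$ ($k = -5 - -2 = -5 + 2 = -3$)
$Y{\left(q \right)} = -3 + 8 q$ ($Y{\left(q \right)} = -3 + q 8 = -3 + 8 q$)
$- \frac{138191}{Y{\left(-526 \right)}} - \frac{259801}{-320426} = - \frac{138191}{-3 + 8 \left(-526\right)} - \frac{259801}{-320426} = - \frac{138191}{-3 - 4208} - - \frac{259801}{320426} = - \frac{138191}{-4211} + \frac{259801}{320426} = \left(-138191\right) \left(- \frac{1}{4211}\right) + \frac{259801}{320426} = \frac{138191}{4211} + \frac{259801}{320426} = \frac{45374011377}{1349313886}$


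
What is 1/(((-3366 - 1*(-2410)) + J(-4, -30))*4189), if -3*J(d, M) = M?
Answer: -1/3962794 ≈ -2.5235e-7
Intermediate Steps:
J(d, M) = -M/3
1/(((-3366 - 1*(-2410)) + J(-4, -30))*4189) = 1/((-3366 - 1*(-2410)) - 1/3*(-30)*4189) = (1/4189)/((-3366 + 2410) + 10) = (1/4189)/(-956 + 10) = (1/4189)/(-946) = -1/946*1/4189 = -1/3962794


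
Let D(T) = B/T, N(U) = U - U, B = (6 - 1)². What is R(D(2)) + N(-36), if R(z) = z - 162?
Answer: -299/2 ≈ -149.50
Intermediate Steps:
B = 25 (B = 5² = 25)
N(U) = 0
D(T) = 25/T
R(z) = -162 + z
R(D(2)) + N(-36) = (-162 + 25/2) + 0 = -299/2 + 0 = -299/2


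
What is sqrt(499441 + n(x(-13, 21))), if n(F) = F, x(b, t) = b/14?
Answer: sqrt(97890254)/14 ≈ 706.71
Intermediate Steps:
x(b, t) = b/14 (x(b, t) = b*(1/14) = b/14)
sqrt(499441 + n(x(-13, 21))) = sqrt(499441 + (1/14)*(-13)) = sqrt(499441 - 13/14) = sqrt(6992161/14) = sqrt(97890254)/14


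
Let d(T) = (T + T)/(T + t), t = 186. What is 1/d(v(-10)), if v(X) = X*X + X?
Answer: 23/15 ≈ 1.5333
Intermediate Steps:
v(X) = X + X² (v(X) = X² + X = X + X²)
d(T) = 2*T/(186 + T) (d(T) = (T + T)/(T + 186) = (2*T)/(186 + T) = 2*T/(186 + T))
1/d(v(-10)) = 1/(2*(-10*(1 - 10))/(186 - 10*(1 - 10))) = 1/(2*(-10*(-9))/(186 - 10*(-9))) = 1/(2*90/(186 + 90)) = 1/(2*90/276) = 1/(2*90*(1/276)) = 1/(15/23) = 23/15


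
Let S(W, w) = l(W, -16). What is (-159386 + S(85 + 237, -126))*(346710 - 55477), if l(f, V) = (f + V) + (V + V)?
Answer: -46338665096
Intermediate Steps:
l(f, V) = f + 3*V (l(f, V) = (V + f) + 2*V = f + 3*V)
S(W, w) = -48 + W (S(W, w) = W + 3*(-16) = W - 48 = -48 + W)
(-159386 + S(85 + 237, -126))*(346710 - 55477) = (-159386 + (-48 + (85 + 237)))*(346710 - 55477) = (-159386 + (-48 + 322))*291233 = (-159386 + 274)*291233 = -159112*291233 = -46338665096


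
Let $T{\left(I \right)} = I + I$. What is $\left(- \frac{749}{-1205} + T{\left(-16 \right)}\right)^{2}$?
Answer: $\frac{1429671721}{1452025} \approx 984.61$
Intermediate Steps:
$T{\left(I \right)} = 2 I$
$\left(- \frac{749}{-1205} + T{\left(-16 \right)}\right)^{2} = \left(- \frac{749}{-1205} + 2 \left(-16\right)\right)^{2} = \left(\left(-749\right) \left(- \frac{1}{1205}\right) - 32\right)^{2} = \left(\frac{749}{1205} - 32\right)^{2} = \left(- \frac{37811}{1205}\right)^{2} = \frac{1429671721}{1452025}$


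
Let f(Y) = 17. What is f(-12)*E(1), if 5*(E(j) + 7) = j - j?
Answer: -119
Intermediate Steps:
E(j) = -7 (E(j) = -7 + (j - j)/5 = -7 + (1/5)*0 = -7 + 0 = -7)
f(-12)*E(1) = 17*(-7) = -119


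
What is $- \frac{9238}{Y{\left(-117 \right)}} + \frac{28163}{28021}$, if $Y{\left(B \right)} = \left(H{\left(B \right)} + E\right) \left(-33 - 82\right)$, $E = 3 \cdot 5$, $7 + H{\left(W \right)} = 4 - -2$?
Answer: $\frac{3104086}{460345} \approx 6.743$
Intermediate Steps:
$H{\left(W \right)} = -1$ ($H{\left(W \right)} = -7 + \left(4 - -2\right) = -7 + \left(4 + 2\right) = -7 + 6 = -1$)
$E = 15$
$Y{\left(B \right)} = -1610$ ($Y{\left(B \right)} = \left(-1 + 15\right) \left(-33 - 82\right) = 14 \left(-115\right) = -1610$)
$- \frac{9238}{Y{\left(-117 \right)}} + \frac{28163}{28021} = - \frac{9238}{-1610} + \frac{28163}{28021} = \left(-9238\right) \left(- \frac{1}{1610}\right) + 28163 \cdot \frac{1}{28021} = \frac{4619}{805} + \frac{28163}{28021} = \frac{3104086}{460345}$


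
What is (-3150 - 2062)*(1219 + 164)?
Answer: -7208196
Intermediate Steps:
(-3150 - 2062)*(1219 + 164) = -5212*1383 = -7208196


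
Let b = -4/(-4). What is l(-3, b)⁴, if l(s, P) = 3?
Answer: 81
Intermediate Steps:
b = 1 (b = -4*(-¼) = 1)
l(-3, b)⁴ = 3⁴ = 81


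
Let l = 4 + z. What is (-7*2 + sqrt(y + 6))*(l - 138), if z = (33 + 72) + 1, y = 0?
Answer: 392 - 28*sqrt(6) ≈ 323.41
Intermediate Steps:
z = 106 (z = 105 + 1 = 106)
l = 110 (l = 4 + 106 = 110)
(-7*2 + sqrt(y + 6))*(l - 138) = (-7*2 + sqrt(0 + 6))*(110 - 138) = (-14 + sqrt(6))*(-28) = 392 - 28*sqrt(6)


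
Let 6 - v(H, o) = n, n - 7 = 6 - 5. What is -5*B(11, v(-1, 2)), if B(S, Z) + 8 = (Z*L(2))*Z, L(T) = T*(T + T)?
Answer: -120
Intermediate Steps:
n = 8 (n = 7 + (6 - 5) = 7 + 1 = 8)
L(T) = 2*T² (L(T) = T*(2*T) = 2*T²)
v(H, o) = -2 (v(H, o) = 6 - 1*8 = 6 - 8 = -2)
B(S, Z) = -8 + 8*Z² (B(S, Z) = -8 + (Z*(2*2²))*Z = -8 + (Z*(2*4))*Z = -8 + (Z*8)*Z = -8 + (8*Z)*Z = -8 + 8*Z²)
-5*B(11, v(-1, 2)) = -5*(-8 + 8*(-2)²) = -5*(-8 + 8*4) = -5*(-8 + 32) = -5*24 = -120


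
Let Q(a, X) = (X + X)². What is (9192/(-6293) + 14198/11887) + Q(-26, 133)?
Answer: 5292874950306/74804891 ≈ 70756.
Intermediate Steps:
Q(a, X) = 4*X² (Q(a, X) = (2*X)² = 4*X²)
(9192/(-6293) + 14198/11887) + Q(-26, 133) = (9192/(-6293) + 14198/11887) + 4*133² = (9192*(-1/6293) + 14198*(1/11887)) + 4*17689 = (-9192/6293 + 14198/11887) + 70756 = -19917290/74804891 + 70756 = 5292874950306/74804891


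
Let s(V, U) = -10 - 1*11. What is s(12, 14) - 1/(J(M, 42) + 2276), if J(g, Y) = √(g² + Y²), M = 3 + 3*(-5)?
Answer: -27186476/1294567 + 3*√53/2589134 ≈ -21.000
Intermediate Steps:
s(V, U) = -21 (s(V, U) = -10 - 11 = -21)
M = -12 (M = 3 - 15 = -12)
J(g, Y) = √(Y² + g²)
s(12, 14) - 1/(J(M, 42) + 2276) = -21 - 1/(√(42² + (-12)²) + 2276) = -21 - 1/(√(1764 + 144) + 2276) = -21 - 1/(√1908 + 2276) = -21 - 1/(6*√53 + 2276) = -21 - 1/(2276 + 6*√53)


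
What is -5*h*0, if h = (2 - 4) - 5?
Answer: 0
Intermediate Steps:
h = -7 (h = -2 - 5 = -7)
-5*h*0 = -5*(-7)*0 = 35*0 = 0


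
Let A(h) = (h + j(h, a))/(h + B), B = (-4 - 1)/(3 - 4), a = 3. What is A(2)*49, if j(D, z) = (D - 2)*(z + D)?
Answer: 14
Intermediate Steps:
j(D, z) = (-2 + D)*(D + z)
B = 5 (B = -5/(-1) = -5*(-1) = 5)
A(h) = (-6 + h**2 + 2*h)/(5 + h) (A(h) = (h + (h**2 - 2*h - 2*3 + h*3))/(h + 5) = (h + (h**2 - 2*h - 6 + 3*h))/(5 + h) = (h + (-6 + h + h**2))/(5 + h) = (-6 + h**2 + 2*h)/(5 + h))
A(2)*49 = ((-6 + 2**2 + 2*2)/(5 + 2))*49 = ((-6 + 4 + 4)/7)*49 = ((1/7)*2)*49 = (2/7)*49 = 14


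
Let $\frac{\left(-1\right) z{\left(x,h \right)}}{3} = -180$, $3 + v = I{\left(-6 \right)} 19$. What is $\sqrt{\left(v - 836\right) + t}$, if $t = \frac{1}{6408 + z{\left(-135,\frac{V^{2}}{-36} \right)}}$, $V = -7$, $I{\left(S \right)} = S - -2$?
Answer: $\frac{i \sqrt{1226981867}}{1158} \approx 30.249 i$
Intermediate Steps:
$I{\left(S \right)} = 2 + S$ ($I{\left(S \right)} = S + 2 = 2 + S$)
$v = -79$ ($v = -3 + \left(2 - 6\right) 19 = -3 - 76 = -79$)
$z{\left(x,h \right)} = 540$ ($z{\left(x,h \right)} = \left(-3\right) \left(-180\right) = 540$)
$t = \frac{1}{6948}$ ($t = \frac{1}{6408 + 540} = \frac{1}{6948} \approx 0.00014393$)
$\sqrt{\left(v - 836\right) + t} = \sqrt{\left(-79 - 836\right) + \frac{1}{6948}} = \sqrt{-915 + \frac{1}{6948}} = \sqrt{- \frac{6357419}{6948}} = \frac{i \sqrt{1226981867}}{1158}$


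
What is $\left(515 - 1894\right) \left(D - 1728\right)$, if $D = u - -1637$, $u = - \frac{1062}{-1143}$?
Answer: $\frac{15774381}{127} \approx 1.2421 \cdot 10^{5}$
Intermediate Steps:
$u = \frac{118}{127}$ ($u = \left(-1062\right) \left(- \frac{1}{1143}\right) = \frac{118}{127} \approx 0.92913$)
$D = \frac{208017}{127}$ ($D = \frac{118}{127} - -1637 = \frac{118}{127} + 1637 = \frac{208017}{127} \approx 1637.9$)
$\left(515 - 1894\right) \left(D - 1728\right) = \left(515 - 1894\right) \left(\frac{208017}{127} - 1728\right) = \left(-1379\right) \left(- \frac{11439}{127}\right) = \frac{15774381}{127}$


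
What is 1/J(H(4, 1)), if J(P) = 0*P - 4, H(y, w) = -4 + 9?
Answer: -¼ ≈ -0.25000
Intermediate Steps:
H(y, w) = 5
J(P) = -4 (J(P) = 0 - 4 = -4)
1/J(H(4, 1)) = 1/(-4) = -¼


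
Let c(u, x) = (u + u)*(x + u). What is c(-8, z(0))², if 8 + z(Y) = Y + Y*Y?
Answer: 65536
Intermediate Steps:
z(Y) = -8 + Y + Y² (z(Y) = -8 + (Y + Y*Y) = -8 + (Y + Y²) = -8 + Y + Y²)
c(u, x) = 2*u*(u + x) (c(u, x) = (2*u)*(u + x) = 2*u*(u + x))
c(-8, z(0))² = (2*(-8)*(-8 + (-8 + 0 + 0²)))² = (2*(-8)*(-8 + (-8 + 0 + 0)))² = (2*(-8)*(-8 - 8))² = (2*(-8)*(-16))² = 256² = 65536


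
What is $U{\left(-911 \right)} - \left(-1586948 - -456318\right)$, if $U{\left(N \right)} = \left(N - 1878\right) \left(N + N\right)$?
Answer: $6212188$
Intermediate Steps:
$U{\left(N \right)} = 2 N \left(-1878 + N\right)$ ($U{\left(N \right)} = \left(-1878 + N\right) 2 N = 2 N \left(-1878 + N\right)$)
$U{\left(-911 \right)} - \left(-1586948 - -456318\right) = 2 \left(-911\right) \left(-1878 - 911\right) - \left(-1586948 - -456318\right) = 2 \left(-911\right) \left(-2789\right) - \left(-1586948 + 456318\right) = 5081558 - -1130630 = 5081558 + 1130630 = 6212188$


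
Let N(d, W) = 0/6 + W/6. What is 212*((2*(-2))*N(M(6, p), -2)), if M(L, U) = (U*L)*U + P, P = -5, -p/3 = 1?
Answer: 848/3 ≈ 282.67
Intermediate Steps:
p = -3 (p = -3*1 = -3)
M(L, U) = -5 + L*U**2 (M(L, U) = (U*L)*U - 5 = (L*U)*U - 5 = L*U**2 - 5 = -5 + L*U**2)
N(d, W) = W/6 (N(d, W) = 0*(1/6) + W*(1/6) = 0 + W/6 = W/6)
212*((2*(-2))*N(M(6, p), -2)) = 212*((2*(-2))*((1/6)*(-2))) = 212*(-4*(-1/3)) = 212*(4/3) = 848/3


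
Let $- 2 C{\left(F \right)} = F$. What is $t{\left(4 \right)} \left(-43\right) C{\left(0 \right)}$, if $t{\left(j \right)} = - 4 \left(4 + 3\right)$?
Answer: $0$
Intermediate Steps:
$t{\left(j \right)} = -28$ ($t{\left(j \right)} = \left(-4\right) 7 = -28$)
$C{\left(F \right)} = - \frac{F}{2}$
$t{\left(4 \right)} \left(-43\right) C{\left(0 \right)} = \left(-28\right) \left(-43\right) \left(\left(- \frac{1}{2}\right) 0\right) = 1204 \cdot 0 = 0$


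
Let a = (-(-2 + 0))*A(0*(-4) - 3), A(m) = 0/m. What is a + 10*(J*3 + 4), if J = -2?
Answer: -20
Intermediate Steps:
A(m) = 0
a = 0 (a = -(-2 + 0)*0 = -1*(-2)*0 = 2*0 = 0)
a + 10*(J*3 + 4) = 0 + 10*(-2*3 + 4) = 0 + 10*(-6 + 4) = 0 + 10*(-2) = 0 - 20 = -20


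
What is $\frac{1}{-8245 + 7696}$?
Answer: $- \frac{1}{549} \approx -0.0018215$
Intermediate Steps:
$\frac{1}{-8245 + 7696} = \frac{1}{-549} = - \frac{1}{549}$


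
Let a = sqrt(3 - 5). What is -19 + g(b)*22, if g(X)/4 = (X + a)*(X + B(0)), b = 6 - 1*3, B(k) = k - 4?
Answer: -283 - 88*I*sqrt(2) ≈ -283.0 - 124.45*I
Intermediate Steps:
B(k) = -4 + k
a = I*sqrt(2) (a = sqrt(-2) = I*sqrt(2) ≈ 1.4142*I)
b = 3 (b = 6 - 3 = 3)
g(X) = 4*(-4 + X)*(X + I*sqrt(2)) (g(X) = 4*((X + I*sqrt(2))*(X + (-4 + 0))) = 4*((X + I*sqrt(2))*(X - 4)) = 4*((X + I*sqrt(2))*(-4 + X)) = 4*((-4 + X)*(X + I*sqrt(2))) = 4*(-4 + X)*(X + I*sqrt(2)))
-19 + g(b)*22 = -19 + (-16*3 + 4*3**2 - 16*I*sqrt(2) + 4*I*3*sqrt(2))*22 = -19 + (-48 + 4*9 - 16*I*sqrt(2) + 12*I*sqrt(2))*22 = -19 + (-48 + 36 - 16*I*sqrt(2) + 12*I*sqrt(2))*22 = -19 + (-12 - 4*I*sqrt(2))*22 = -19 + (-264 - 88*I*sqrt(2)) = -283 - 88*I*sqrt(2)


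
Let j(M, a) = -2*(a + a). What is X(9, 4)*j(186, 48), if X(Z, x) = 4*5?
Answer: -3840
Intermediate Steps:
j(M, a) = -4*a
X(Z, x) = 20
X(9, 4)*j(186, 48) = 20*(-4*48) = 20*(-192) = -3840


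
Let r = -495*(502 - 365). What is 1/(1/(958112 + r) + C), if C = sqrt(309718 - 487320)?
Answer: 890297/140772450939414819 - 792628748209*I*sqrt(177602)/140772450939414819 ≈ 6.3244e-12 - 0.0023729*I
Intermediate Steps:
r = -67815 (r = -495*137 = -67815)
C = I*sqrt(177602) (C = sqrt(-177602) = I*sqrt(177602) ≈ 421.43*I)
1/(1/(958112 + r) + C) = 1/(1/(958112 - 67815) + I*sqrt(177602)) = 1/(1/890297 + I*sqrt(177602))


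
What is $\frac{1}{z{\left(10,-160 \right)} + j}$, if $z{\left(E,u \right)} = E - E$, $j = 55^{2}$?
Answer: $\frac{1}{3025} \approx 0.00033058$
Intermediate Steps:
$j = 3025$
$z{\left(E,u \right)} = 0$
$\frac{1}{z{\left(10,-160 \right)} + j} = \frac{1}{0 + 3025} = \frac{1}{3025}$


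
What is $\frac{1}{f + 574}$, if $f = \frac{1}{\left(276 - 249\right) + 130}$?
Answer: $\frac{157}{90119} \approx 0.0017421$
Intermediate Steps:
$f = \frac{1}{157}$ ($f = \frac{1}{\left(276 - 249\right) + 130} = \frac{1}{27 + 130} = \frac{1}{157} \approx 0.0063694$)
$\frac{1}{f + 574} = \frac{1}{\frac{1}{157} + 574} = \frac{1}{\frac{90119}{157}} = \frac{157}{90119}$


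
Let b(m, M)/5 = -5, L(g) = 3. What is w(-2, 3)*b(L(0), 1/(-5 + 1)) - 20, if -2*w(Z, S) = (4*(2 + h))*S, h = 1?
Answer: 430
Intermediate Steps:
b(m, M) = -25 (b(m, M) = 5*(-5) = -25)
w(Z, S) = -6*S (w(Z, S) = -4*(2 + 1)*S/2 = -4*3*S/2 = -6*S)
w(-2, 3)*b(L(0), 1/(-5 + 1)) - 20 = -6*3*(-25) - 20 = -18*(-25) - 20 = 450 - 20 = 430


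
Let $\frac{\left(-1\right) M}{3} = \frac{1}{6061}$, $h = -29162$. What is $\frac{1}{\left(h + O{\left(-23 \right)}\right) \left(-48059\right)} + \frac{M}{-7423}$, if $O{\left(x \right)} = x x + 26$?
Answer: $\frac{379042022}{5623129757308349} \approx 6.7408 \cdot 10^{-8}$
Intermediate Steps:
$O{\left(x \right)} = 26 + x^{2}$ ($O{\left(x \right)} = x^{2} + 26 = 26 + x^{2}$)
$M = - \frac{3}{6061} \approx -0.00049497$
$\frac{1}{\left(h + O{\left(-23 \right)}\right) \left(-48059\right)} + \frac{M}{-7423} = \frac{1}{\left(-29162 + \left(26 + \left(-23\right)^{2}\right)\right) \left(-48059\right)} - \frac{3}{6061 \left(-7423\right)} = \frac{1}{-29162 + \left(26 + 529\right)} \left(- \frac{1}{48059}\right) - - \frac{3}{44990803} = \frac{1}{-29162 + 555} \left(- \frac{1}{48059}\right) + \frac{3}{44990803} = \frac{1}{-28607} \left(- \frac{1}{48059}\right) + \frac{3}{44990803} = \left(- \frac{1}{28607}\right) \left(- \frac{1}{48059}\right) + \frac{3}{44990803} = \frac{1}{1374823813} + \frac{3}{44990803} = \frac{379042022}{5623129757308349}$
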